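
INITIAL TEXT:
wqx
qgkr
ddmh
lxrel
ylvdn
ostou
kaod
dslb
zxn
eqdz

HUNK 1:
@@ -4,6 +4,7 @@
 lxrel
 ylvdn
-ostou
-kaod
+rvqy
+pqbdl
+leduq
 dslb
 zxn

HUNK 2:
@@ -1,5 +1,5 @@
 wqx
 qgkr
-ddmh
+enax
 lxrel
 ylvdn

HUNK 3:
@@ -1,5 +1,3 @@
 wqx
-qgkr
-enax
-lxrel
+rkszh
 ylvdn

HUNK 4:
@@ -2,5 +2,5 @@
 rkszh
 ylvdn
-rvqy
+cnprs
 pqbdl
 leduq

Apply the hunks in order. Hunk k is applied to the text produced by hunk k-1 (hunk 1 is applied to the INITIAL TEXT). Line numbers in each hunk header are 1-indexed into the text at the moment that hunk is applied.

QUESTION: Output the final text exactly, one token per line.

Hunk 1: at line 4 remove [ostou,kaod] add [rvqy,pqbdl,leduq] -> 11 lines: wqx qgkr ddmh lxrel ylvdn rvqy pqbdl leduq dslb zxn eqdz
Hunk 2: at line 1 remove [ddmh] add [enax] -> 11 lines: wqx qgkr enax lxrel ylvdn rvqy pqbdl leduq dslb zxn eqdz
Hunk 3: at line 1 remove [qgkr,enax,lxrel] add [rkszh] -> 9 lines: wqx rkszh ylvdn rvqy pqbdl leduq dslb zxn eqdz
Hunk 4: at line 2 remove [rvqy] add [cnprs] -> 9 lines: wqx rkszh ylvdn cnprs pqbdl leduq dslb zxn eqdz

Answer: wqx
rkszh
ylvdn
cnprs
pqbdl
leduq
dslb
zxn
eqdz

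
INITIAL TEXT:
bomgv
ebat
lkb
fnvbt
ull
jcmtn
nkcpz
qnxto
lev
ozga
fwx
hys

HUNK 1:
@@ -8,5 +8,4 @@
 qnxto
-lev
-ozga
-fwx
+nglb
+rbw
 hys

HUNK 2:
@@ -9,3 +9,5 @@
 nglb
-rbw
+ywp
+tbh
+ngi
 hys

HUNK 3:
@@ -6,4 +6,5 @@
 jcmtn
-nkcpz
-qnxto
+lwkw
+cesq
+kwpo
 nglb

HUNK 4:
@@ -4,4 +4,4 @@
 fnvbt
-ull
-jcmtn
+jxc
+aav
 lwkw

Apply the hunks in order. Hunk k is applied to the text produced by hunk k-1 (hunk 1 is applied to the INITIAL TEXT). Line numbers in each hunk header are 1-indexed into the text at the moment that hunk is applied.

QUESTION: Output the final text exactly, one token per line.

Answer: bomgv
ebat
lkb
fnvbt
jxc
aav
lwkw
cesq
kwpo
nglb
ywp
tbh
ngi
hys

Derivation:
Hunk 1: at line 8 remove [lev,ozga,fwx] add [nglb,rbw] -> 11 lines: bomgv ebat lkb fnvbt ull jcmtn nkcpz qnxto nglb rbw hys
Hunk 2: at line 9 remove [rbw] add [ywp,tbh,ngi] -> 13 lines: bomgv ebat lkb fnvbt ull jcmtn nkcpz qnxto nglb ywp tbh ngi hys
Hunk 3: at line 6 remove [nkcpz,qnxto] add [lwkw,cesq,kwpo] -> 14 lines: bomgv ebat lkb fnvbt ull jcmtn lwkw cesq kwpo nglb ywp tbh ngi hys
Hunk 4: at line 4 remove [ull,jcmtn] add [jxc,aav] -> 14 lines: bomgv ebat lkb fnvbt jxc aav lwkw cesq kwpo nglb ywp tbh ngi hys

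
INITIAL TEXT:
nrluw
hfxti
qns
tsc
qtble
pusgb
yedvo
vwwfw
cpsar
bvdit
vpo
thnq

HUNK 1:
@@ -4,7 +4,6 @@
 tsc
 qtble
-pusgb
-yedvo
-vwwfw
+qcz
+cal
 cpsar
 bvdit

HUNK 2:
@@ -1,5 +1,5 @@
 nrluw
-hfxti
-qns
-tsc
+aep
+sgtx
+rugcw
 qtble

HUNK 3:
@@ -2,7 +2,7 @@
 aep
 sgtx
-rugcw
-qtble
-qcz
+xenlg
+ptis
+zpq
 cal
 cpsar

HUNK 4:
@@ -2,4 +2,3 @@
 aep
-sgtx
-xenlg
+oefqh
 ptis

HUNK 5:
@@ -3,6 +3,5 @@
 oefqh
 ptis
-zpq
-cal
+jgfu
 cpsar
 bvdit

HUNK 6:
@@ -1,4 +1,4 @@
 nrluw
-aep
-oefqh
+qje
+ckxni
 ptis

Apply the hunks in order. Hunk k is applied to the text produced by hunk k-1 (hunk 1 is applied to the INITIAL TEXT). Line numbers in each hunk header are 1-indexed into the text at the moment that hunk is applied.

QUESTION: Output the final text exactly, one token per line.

Hunk 1: at line 4 remove [pusgb,yedvo,vwwfw] add [qcz,cal] -> 11 lines: nrluw hfxti qns tsc qtble qcz cal cpsar bvdit vpo thnq
Hunk 2: at line 1 remove [hfxti,qns,tsc] add [aep,sgtx,rugcw] -> 11 lines: nrluw aep sgtx rugcw qtble qcz cal cpsar bvdit vpo thnq
Hunk 3: at line 2 remove [rugcw,qtble,qcz] add [xenlg,ptis,zpq] -> 11 lines: nrluw aep sgtx xenlg ptis zpq cal cpsar bvdit vpo thnq
Hunk 4: at line 2 remove [sgtx,xenlg] add [oefqh] -> 10 lines: nrluw aep oefqh ptis zpq cal cpsar bvdit vpo thnq
Hunk 5: at line 3 remove [zpq,cal] add [jgfu] -> 9 lines: nrluw aep oefqh ptis jgfu cpsar bvdit vpo thnq
Hunk 6: at line 1 remove [aep,oefqh] add [qje,ckxni] -> 9 lines: nrluw qje ckxni ptis jgfu cpsar bvdit vpo thnq

Answer: nrluw
qje
ckxni
ptis
jgfu
cpsar
bvdit
vpo
thnq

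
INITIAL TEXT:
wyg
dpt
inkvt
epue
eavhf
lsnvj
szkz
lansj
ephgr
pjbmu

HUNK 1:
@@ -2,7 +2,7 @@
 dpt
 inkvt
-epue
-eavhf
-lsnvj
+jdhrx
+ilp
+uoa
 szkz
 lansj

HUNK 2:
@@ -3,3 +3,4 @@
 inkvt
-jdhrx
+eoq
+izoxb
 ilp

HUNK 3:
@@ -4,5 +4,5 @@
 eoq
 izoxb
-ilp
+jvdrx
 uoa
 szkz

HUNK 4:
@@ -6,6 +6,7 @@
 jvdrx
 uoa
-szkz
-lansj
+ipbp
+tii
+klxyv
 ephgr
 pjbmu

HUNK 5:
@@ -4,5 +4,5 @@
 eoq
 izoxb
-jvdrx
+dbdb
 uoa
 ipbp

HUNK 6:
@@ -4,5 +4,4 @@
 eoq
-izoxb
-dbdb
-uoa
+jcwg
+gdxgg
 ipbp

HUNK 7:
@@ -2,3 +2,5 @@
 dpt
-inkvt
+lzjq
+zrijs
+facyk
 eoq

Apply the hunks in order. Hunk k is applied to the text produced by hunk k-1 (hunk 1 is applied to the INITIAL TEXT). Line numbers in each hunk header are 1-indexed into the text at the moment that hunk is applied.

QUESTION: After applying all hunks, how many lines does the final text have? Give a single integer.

Hunk 1: at line 2 remove [epue,eavhf,lsnvj] add [jdhrx,ilp,uoa] -> 10 lines: wyg dpt inkvt jdhrx ilp uoa szkz lansj ephgr pjbmu
Hunk 2: at line 3 remove [jdhrx] add [eoq,izoxb] -> 11 lines: wyg dpt inkvt eoq izoxb ilp uoa szkz lansj ephgr pjbmu
Hunk 3: at line 4 remove [ilp] add [jvdrx] -> 11 lines: wyg dpt inkvt eoq izoxb jvdrx uoa szkz lansj ephgr pjbmu
Hunk 4: at line 6 remove [szkz,lansj] add [ipbp,tii,klxyv] -> 12 lines: wyg dpt inkvt eoq izoxb jvdrx uoa ipbp tii klxyv ephgr pjbmu
Hunk 5: at line 4 remove [jvdrx] add [dbdb] -> 12 lines: wyg dpt inkvt eoq izoxb dbdb uoa ipbp tii klxyv ephgr pjbmu
Hunk 6: at line 4 remove [izoxb,dbdb,uoa] add [jcwg,gdxgg] -> 11 lines: wyg dpt inkvt eoq jcwg gdxgg ipbp tii klxyv ephgr pjbmu
Hunk 7: at line 2 remove [inkvt] add [lzjq,zrijs,facyk] -> 13 lines: wyg dpt lzjq zrijs facyk eoq jcwg gdxgg ipbp tii klxyv ephgr pjbmu
Final line count: 13

Answer: 13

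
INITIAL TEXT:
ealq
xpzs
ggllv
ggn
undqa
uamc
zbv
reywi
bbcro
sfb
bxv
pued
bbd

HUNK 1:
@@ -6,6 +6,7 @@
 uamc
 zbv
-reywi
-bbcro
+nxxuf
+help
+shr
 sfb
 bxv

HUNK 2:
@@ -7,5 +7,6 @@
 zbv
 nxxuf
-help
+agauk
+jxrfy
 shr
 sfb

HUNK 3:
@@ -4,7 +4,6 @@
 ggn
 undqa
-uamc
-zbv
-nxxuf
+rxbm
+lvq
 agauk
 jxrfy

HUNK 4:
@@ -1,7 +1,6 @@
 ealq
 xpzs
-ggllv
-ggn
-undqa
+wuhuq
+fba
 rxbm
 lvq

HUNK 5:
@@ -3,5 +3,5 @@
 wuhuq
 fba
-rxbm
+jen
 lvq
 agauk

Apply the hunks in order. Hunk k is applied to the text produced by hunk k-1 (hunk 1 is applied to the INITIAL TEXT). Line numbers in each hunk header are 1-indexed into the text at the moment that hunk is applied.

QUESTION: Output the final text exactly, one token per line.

Hunk 1: at line 6 remove [reywi,bbcro] add [nxxuf,help,shr] -> 14 lines: ealq xpzs ggllv ggn undqa uamc zbv nxxuf help shr sfb bxv pued bbd
Hunk 2: at line 7 remove [help] add [agauk,jxrfy] -> 15 lines: ealq xpzs ggllv ggn undqa uamc zbv nxxuf agauk jxrfy shr sfb bxv pued bbd
Hunk 3: at line 4 remove [uamc,zbv,nxxuf] add [rxbm,lvq] -> 14 lines: ealq xpzs ggllv ggn undqa rxbm lvq agauk jxrfy shr sfb bxv pued bbd
Hunk 4: at line 1 remove [ggllv,ggn,undqa] add [wuhuq,fba] -> 13 lines: ealq xpzs wuhuq fba rxbm lvq agauk jxrfy shr sfb bxv pued bbd
Hunk 5: at line 3 remove [rxbm] add [jen] -> 13 lines: ealq xpzs wuhuq fba jen lvq agauk jxrfy shr sfb bxv pued bbd

Answer: ealq
xpzs
wuhuq
fba
jen
lvq
agauk
jxrfy
shr
sfb
bxv
pued
bbd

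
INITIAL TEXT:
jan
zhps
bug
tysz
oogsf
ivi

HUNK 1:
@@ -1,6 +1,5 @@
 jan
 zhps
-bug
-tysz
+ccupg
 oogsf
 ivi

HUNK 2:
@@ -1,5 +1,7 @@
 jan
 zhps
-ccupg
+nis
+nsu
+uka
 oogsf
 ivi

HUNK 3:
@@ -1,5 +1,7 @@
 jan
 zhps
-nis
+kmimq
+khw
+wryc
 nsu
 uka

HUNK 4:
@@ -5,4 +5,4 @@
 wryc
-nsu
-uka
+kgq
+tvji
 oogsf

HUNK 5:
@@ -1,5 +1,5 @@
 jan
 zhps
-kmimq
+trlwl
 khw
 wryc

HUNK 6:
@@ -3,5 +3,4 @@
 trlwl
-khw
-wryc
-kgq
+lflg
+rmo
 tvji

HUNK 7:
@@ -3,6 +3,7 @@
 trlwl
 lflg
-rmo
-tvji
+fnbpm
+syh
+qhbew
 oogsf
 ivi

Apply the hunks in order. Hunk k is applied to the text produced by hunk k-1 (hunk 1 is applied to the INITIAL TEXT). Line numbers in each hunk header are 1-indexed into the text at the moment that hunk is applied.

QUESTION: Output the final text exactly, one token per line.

Hunk 1: at line 1 remove [bug,tysz] add [ccupg] -> 5 lines: jan zhps ccupg oogsf ivi
Hunk 2: at line 1 remove [ccupg] add [nis,nsu,uka] -> 7 lines: jan zhps nis nsu uka oogsf ivi
Hunk 3: at line 1 remove [nis] add [kmimq,khw,wryc] -> 9 lines: jan zhps kmimq khw wryc nsu uka oogsf ivi
Hunk 4: at line 5 remove [nsu,uka] add [kgq,tvji] -> 9 lines: jan zhps kmimq khw wryc kgq tvji oogsf ivi
Hunk 5: at line 1 remove [kmimq] add [trlwl] -> 9 lines: jan zhps trlwl khw wryc kgq tvji oogsf ivi
Hunk 6: at line 3 remove [khw,wryc,kgq] add [lflg,rmo] -> 8 lines: jan zhps trlwl lflg rmo tvji oogsf ivi
Hunk 7: at line 3 remove [rmo,tvji] add [fnbpm,syh,qhbew] -> 9 lines: jan zhps trlwl lflg fnbpm syh qhbew oogsf ivi

Answer: jan
zhps
trlwl
lflg
fnbpm
syh
qhbew
oogsf
ivi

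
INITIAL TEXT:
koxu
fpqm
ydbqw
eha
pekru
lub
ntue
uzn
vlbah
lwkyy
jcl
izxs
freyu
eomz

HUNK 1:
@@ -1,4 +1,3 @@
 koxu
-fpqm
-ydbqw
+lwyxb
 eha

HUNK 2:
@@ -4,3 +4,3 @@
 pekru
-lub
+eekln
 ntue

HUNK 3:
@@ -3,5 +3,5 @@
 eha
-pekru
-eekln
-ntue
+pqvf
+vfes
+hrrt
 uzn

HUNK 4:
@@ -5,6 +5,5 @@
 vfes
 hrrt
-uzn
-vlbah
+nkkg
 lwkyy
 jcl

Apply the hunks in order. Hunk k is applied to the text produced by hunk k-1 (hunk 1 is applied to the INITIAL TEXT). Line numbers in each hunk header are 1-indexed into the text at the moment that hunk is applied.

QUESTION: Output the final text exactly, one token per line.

Answer: koxu
lwyxb
eha
pqvf
vfes
hrrt
nkkg
lwkyy
jcl
izxs
freyu
eomz

Derivation:
Hunk 1: at line 1 remove [fpqm,ydbqw] add [lwyxb] -> 13 lines: koxu lwyxb eha pekru lub ntue uzn vlbah lwkyy jcl izxs freyu eomz
Hunk 2: at line 4 remove [lub] add [eekln] -> 13 lines: koxu lwyxb eha pekru eekln ntue uzn vlbah lwkyy jcl izxs freyu eomz
Hunk 3: at line 3 remove [pekru,eekln,ntue] add [pqvf,vfes,hrrt] -> 13 lines: koxu lwyxb eha pqvf vfes hrrt uzn vlbah lwkyy jcl izxs freyu eomz
Hunk 4: at line 5 remove [uzn,vlbah] add [nkkg] -> 12 lines: koxu lwyxb eha pqvf vfes hrrt nkkg lwkyy jcl izxs freyu eomz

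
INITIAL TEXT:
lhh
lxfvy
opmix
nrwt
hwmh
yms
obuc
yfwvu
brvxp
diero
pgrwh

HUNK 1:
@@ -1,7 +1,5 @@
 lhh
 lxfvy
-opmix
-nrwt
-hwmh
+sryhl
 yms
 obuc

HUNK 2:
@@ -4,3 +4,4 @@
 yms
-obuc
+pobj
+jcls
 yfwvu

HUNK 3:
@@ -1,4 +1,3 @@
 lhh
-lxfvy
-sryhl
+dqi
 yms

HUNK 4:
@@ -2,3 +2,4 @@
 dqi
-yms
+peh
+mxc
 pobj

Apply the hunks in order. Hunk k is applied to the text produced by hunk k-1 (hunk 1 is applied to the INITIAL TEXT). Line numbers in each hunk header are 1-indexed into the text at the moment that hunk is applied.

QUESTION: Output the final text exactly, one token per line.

Hunk 1: at line 1 remove [opmix,nrwt,hwmh] add [sryhl] -> 9 lines: lhh lxfvy sryhl yms obuc yfwvu brvxp diero pgrwh
Hunk 2: at line 4 remove [obuc] add [pobj,jcls] -> 10 lines: lhh lxfvy sryhl yms pobj jcls yfwvu brvxp diero pgrwh
Hunk 3: at line 1 remove [lxfvy,sryhl] add [dqi] -> 9 lines: lhh dqi yms pobj jcls yfwvu brvxp diero pgrwh
Hunk 4: at line 2 remove [yms] add [peh,mxc] -> 10 lines: lhh dqi peh mxc pobj jcls yfwvu brvxp diero pgrwh

Answer: lhh
dqi
peh
mxc
pobj
jcls
yfwvu
brvxp
diero
pgrwh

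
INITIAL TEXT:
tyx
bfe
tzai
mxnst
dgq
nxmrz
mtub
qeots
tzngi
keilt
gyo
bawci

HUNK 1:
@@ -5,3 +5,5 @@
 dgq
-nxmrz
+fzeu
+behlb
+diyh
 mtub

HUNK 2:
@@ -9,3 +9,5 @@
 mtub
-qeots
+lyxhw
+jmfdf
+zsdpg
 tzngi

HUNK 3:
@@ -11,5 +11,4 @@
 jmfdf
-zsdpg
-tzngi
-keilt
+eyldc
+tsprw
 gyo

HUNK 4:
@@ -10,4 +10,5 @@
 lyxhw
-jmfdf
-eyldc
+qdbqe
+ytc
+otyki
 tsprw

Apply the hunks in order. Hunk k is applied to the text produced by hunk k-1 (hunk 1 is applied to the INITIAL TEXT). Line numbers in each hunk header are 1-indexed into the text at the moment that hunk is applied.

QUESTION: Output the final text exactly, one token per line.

Hunk 1: at line 5 remove [nxmrz] add [fzeu,behlb,diyh] -> 14 lines: tyx bfe tzai mxnst dgq fzeu behlb diyh mtub qeots tzngi keilt gyo bawci
Hunk 2: at line 9 remove [qeots] add [lyxhw,jmfdf,zsdpg] -> 16 lines: tyx bfe tzai mxnst dgq fzeu behlb diyh mtub lyxhw jmfdf zsdpg tzngi keilt gyo bawci
Hunk 3: at line 11 remove [zsdpg,tzngi,keilt] add [eyldc,tsprw] -> 15 lines: tyx bfe tzai mxnst dgq fzeu behlb diyh mtub lyxhw jmfdf eyldc tsprw gyo bawci
Hunk 4: at line 10 remove [jmfdf,eyldc] add [qdbqe,ytc,otyki] -> 16 lines: tyx bfe tzai mxnst dgq fzeu behlb diyh mtub lyxhw qdbqe ytc otyki tsprw gyo bawci

Answer: tyx
bfe
tzai
mxnst
dgq
fzeu
behlb
diyh
mtub
lyxhw
qdbqe
ytc
otyki
tsprw
gyo
bawci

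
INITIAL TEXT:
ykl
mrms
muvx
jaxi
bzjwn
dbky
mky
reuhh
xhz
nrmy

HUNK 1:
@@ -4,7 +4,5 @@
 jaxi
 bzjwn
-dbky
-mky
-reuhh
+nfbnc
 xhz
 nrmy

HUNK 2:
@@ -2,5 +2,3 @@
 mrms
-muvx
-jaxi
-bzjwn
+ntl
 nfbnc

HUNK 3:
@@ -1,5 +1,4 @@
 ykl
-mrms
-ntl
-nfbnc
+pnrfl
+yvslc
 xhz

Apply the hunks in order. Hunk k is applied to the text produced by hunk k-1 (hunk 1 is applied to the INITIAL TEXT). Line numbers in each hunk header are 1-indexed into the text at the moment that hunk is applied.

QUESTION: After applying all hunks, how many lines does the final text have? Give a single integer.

Hunk 1: at line 4 remove [dbky,mky,reuhh] add [nfbnc] -> 8 lines: ykl mrms muvx jaxi bzjwn nfbnc xhz nrmy
Hunk 2: at line 2 remove [muvx,jaxi,bzjwn] add [ntl] -> 6 lines: ykl mrms ntl nfbnc xhz nrmy
Hunk 3: at line 1 remove [mrms,ntl,nfbnc] add [pnrfl,yvslc] -> 5 lines: ykl pnrfl yvslc xhz nrmy
Final line count: 5

Answer: 5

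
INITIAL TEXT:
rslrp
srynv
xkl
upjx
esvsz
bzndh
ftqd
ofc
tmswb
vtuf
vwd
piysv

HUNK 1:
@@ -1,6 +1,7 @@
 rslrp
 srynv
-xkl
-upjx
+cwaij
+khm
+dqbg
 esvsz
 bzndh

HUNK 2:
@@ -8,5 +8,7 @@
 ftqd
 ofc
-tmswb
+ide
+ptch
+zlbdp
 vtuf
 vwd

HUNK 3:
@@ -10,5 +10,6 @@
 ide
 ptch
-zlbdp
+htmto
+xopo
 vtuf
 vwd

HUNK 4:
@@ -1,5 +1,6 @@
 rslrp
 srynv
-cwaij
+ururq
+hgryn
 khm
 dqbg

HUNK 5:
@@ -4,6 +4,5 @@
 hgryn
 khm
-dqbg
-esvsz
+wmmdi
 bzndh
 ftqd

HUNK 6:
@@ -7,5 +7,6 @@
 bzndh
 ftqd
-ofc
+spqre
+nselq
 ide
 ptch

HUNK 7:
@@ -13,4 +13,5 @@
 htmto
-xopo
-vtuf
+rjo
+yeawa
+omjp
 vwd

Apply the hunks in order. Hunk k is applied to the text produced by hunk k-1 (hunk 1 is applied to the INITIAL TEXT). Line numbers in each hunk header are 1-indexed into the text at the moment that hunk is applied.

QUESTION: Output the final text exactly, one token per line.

Answer: rslrp
srynv
ururq
hgryn
khm
wmmdi
bzndh
ftqd
spqre
nselq
ide
ptch
htmto
rjo
yeawa
omjp
vwd
piysv

Derivation:
Hunk 1: at line 1 remove [xkl,upjx] add [cwaij,khm,dqbg] -> 13 lines: rslrp srynv cwaij khm dqbg esvsz bzndh ftqd ofc tmswb vtuf vwd piysv
Hunk 2: at line 8 remove [tmswb] add [ide,ptch,zlbdp] -> 15 lines: rslrp srynv cwaij khm dqbg esvsz bzndh ftqd ofc ide ptch zlbdp vtuf vwd piysv
Hunk 3: at line 10 remove [zlbdp] add [htmto,xopo] -> 16 lines: rslrp srynv cwaij khm dqbg esvsz bzndh ftqd ofc ide ptch htmto xopo vtuf vwd piysv
Hunk 4: at line 1 remove [cwaij] add [ururq,hgryn] -> 17 lines: rslrp srynv ururq hgryn khm dqbg esvsz bzndh ftqd ofc ide ptch htmto xopo vtuf vwd piysv
Hunk 5: at line 4 remove [dqbg,esvsz] add [wmmdi] -> 16 lines: rslrp srynv ururq hgryn khm wmmdi bzndh ftqd ofc ide ptch htmto xopo vtuf vwd piysv
Hunk 6: at line 7 remove [ofc] add [spqre,nselq] -> 17 lines: rslrp srynv ururq hgryn khm wmmdi bzndh ftqd spqre nselq ide ptch htmto xopo vtuf vwd piysv
Hunk 7: at line 13 remove [xopo,vtuf] add [rjo,yeawa,omjp] -> 18 lines: rslrp srynv ururq hgryn khm wmmdi bzndh ftqd spqre nselq ide ptch htmto rjo yeawa omjp vwd piysv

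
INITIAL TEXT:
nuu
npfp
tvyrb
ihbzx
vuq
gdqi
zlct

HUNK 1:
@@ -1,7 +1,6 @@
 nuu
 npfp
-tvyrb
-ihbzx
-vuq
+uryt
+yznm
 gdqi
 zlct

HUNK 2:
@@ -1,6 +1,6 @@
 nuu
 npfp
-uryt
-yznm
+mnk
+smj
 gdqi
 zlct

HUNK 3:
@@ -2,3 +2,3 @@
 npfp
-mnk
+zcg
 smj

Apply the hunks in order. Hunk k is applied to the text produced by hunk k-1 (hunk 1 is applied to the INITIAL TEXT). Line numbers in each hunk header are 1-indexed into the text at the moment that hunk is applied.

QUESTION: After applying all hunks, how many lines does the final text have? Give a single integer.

Answer: 6

Derivation:
Hunk 1: at line 1 remove [tvyrb,ihbzx,vuq] add [uryt,yznm] -> 6 lines: nuu npfp uryt yznm gdqi zlct
Hunk 2: at line 1 remove [uryt,yznm] add [mnk,smj] -> 6 lines: nuu npfp mnk smj gdqi zlct
Hunk 3: at line 2 remove [mnk] add [zcg] -> 6 lines: nuu npfp zcg smj gdqi zlct
Final line count: 6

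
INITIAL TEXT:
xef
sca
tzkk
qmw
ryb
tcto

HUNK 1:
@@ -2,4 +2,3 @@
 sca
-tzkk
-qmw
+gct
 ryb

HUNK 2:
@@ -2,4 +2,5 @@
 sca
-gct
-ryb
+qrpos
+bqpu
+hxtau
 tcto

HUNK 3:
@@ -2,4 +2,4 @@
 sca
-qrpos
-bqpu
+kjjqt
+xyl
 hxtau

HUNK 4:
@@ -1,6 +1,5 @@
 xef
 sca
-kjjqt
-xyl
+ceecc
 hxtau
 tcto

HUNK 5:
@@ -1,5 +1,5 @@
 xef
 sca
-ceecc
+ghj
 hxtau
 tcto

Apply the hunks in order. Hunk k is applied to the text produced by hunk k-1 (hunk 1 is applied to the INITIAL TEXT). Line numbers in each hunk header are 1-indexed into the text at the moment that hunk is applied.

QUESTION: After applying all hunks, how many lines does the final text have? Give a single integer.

Hunk 1: at line 2 remove [tzkk,qmw] add [gct] -> 5 lines: xef sca gct ryb tcto
Hunk 2: at line 2 remove [gct,ryb] add [qrpos,bqpu,hxtau] -> 6 lines: xef sca qrpos bqpu hxtau tcto
Hunk 3: at line 2 remove [qrpos,bqpu] add [kjjqt,xyl] -> 6 lines: xef sca kjjqt xyl hxtau tcto
Hunk 4: at line 1 remove [kjjqt,xyl] add [ceecc] -> 5 lines: xef sca ceecc hxtau tcto
Hunk 5: at line 1 remove [ceecc] add [ghj] -> 5 lines: xef sca ghj hxtau tcto
Final line count: 5

Answer: 5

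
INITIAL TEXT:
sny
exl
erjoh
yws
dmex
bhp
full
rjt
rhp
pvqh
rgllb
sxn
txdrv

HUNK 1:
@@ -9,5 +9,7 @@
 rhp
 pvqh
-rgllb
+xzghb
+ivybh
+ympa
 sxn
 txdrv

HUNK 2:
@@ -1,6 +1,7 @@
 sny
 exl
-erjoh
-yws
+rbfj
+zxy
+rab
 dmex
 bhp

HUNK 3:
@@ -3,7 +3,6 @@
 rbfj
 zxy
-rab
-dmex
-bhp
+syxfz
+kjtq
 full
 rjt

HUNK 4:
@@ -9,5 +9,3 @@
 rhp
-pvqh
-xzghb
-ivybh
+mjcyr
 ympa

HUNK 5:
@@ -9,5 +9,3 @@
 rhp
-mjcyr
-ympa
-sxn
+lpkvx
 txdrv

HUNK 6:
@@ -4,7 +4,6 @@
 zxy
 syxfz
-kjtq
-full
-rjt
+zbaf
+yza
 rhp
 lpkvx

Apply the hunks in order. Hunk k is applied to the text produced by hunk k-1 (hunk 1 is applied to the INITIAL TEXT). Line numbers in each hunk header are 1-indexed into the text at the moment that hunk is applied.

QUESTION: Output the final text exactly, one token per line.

Hunk 1: at line 9 remove [rgllb] add [xzghb,ivybh,ympa] -> 15 lines: sny exl erjoh yws dmex bhp full rjt rhp pvqh xzghb ivybh ympa sxn txdrv
Hunk 2: at line 1 remove [erjoh,yws] add [rbfj,zxy,rab] -> 16 lines: sny exl rbfj zxy rab dmex bhp full rjt rhp pvqh xzghb ivybh ympa sxn txdrv
Hunk 3: at line 3 remove [rab,dmex,bhp] add [syxfz,kjtq] -> 15 lines: sny exl rbfj zxy syxfz kjtq full rjt rhp pvqh xzghb ivybh ympa sxn txdrv
Hunk 4: at line 9 remove [pvqh,xzghb,ivybh] add [mjcyr] -> 13 lines: sny exl rbfj zxy syxfz kjtq full rjt rhp mjcyr ympa sxn txdrv
Hunk 5: at line 9 remove [mjcyr,ympa,sxn] add [lpkvx] -> 11 lines: sny exl rbfj zxy syxfz kjtq full rjt rhp lpkvx txdrv
Hunk 6: at line 4 remove [kjtq,full,rjt] add [zbaf,yza] -> 10 lines: sny exl rbfj zxy syxfz zbaf yza rhp lpkvx txdrv

Answer: sny
exl
rbfj
zxy
syxfz
zbaf
yza
rhp
lpkvx
txdrv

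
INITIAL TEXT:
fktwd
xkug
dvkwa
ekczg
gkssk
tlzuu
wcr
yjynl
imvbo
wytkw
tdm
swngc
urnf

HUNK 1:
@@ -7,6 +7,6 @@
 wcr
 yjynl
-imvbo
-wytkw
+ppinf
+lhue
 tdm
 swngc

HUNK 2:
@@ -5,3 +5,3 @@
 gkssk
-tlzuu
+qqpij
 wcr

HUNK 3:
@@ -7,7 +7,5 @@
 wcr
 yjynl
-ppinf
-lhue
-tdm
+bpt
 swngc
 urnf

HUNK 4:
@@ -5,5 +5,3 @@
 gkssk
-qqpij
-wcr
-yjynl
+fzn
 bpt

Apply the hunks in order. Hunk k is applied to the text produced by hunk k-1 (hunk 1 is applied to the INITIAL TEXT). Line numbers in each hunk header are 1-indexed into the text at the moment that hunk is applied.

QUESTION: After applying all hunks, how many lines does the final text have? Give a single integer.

Hunk 1: at line 7 remove [imvbo,wytkw] add [ppinf,lhue] -> 13 lines: fktwd xkug dvkwa ekczg gkssk tlzuu wcr yjynl ppinf lhue tdm swngc urnf
Hunk 2: at line 5 remove [tlzuu] add [qqpij] -> 13 lines: fktwd xkug dvkwa ekczg gkssk qqpij wcr yjynl ppinf lhue tdm swngc urnf
Hunk 3: at line 7 remove [ppinf,lhue,tdm] add [bpt] -> 11 lines: fktwd xkug dvkwa ekczg gkssk qqpij wcr yjynl bpt swngc urnf
Hunk 4: at line 5 remove [qqpij,wcr,yjynl] add [fzn] -> 9 lines: fktwd xkug dvkwa ekczg gkssk fzn bpt swngc urnf
Final line count: 9

Answer: 9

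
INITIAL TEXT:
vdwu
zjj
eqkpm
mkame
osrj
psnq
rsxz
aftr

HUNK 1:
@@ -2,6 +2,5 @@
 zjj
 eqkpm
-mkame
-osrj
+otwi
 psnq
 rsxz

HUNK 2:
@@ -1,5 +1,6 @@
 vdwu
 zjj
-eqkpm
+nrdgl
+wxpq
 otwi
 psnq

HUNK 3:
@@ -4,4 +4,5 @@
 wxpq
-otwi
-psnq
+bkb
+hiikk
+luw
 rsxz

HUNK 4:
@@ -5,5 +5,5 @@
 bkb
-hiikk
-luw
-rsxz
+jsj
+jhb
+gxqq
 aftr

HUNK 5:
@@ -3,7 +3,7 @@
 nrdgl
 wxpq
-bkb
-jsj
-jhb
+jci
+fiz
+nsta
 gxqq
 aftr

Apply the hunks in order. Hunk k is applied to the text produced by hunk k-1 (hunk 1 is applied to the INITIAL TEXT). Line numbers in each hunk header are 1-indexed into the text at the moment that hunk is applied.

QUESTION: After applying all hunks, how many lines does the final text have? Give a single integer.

Hunk 1: at line 2 remove [mkame,osrj] add [otwi] -> 7 lines: vdwu zjj eqkpm otwi psnq rsxz aftr
Hunk 2: at line 1 remove [eqkpm] add [nrdgl,wxpq] -> 8 lines: vdwu zjj nrdgl wxpq otwi psnq rsxz aftr
Hunk 3: at line 4 remove [otwi,psnq] add [bkb,hiikk,luw] -> 9 lines: vdwu zjj nrdgl wxpq bkb hiikk luw rsxz aftr
Hunk 4: at line 5 remove [hiikk,luw,rsxz] add [jsj,jhb,gxqq] -> 9 lines: vdwu zjj nrdgl wxpq bkb jsj jhb gxqq aftr
Hunk 5: at line 3 remove [bkb,jsj,jhb] add [jci,fiz,nsta] -> 9 lines: vdwu zjj nrdgl wxpq jci fiz nsta gxqq aftr
Final line count: 9

Answer: 9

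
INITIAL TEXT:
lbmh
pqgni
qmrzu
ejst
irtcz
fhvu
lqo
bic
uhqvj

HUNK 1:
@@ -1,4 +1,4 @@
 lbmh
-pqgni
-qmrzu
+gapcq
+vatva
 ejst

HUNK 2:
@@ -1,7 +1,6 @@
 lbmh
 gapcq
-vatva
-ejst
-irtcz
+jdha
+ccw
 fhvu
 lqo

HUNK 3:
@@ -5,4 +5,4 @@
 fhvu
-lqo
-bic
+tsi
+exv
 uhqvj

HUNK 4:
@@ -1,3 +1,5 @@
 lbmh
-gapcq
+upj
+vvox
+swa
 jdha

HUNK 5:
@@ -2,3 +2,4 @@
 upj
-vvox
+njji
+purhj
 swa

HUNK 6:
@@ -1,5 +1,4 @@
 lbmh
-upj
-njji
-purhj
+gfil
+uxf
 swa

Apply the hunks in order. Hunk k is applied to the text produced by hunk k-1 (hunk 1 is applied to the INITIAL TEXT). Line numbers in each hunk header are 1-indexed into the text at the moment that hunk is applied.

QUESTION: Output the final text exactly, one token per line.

Answer: lbmh
gfil
uxf
swa
jdha
ccw
fhvu
tsi
exv
uhqvj

Derivation:
Hunk 1: at line 1 remove [pqgni,qmrzu] add [gapcq,vatva] -> 9 lines: lbmh gapcq vatva ejst irtcz fhvu lqo bic uhqvj
Hunk 2: at line 1 remove [vatva,ejst,irtcz] add [jdha,ccw] -> 8 lines: lbmh gapcq jdha ccw fhvu lqo bic uhqvj
Hunk 3: at line 5 remove [lqo,bic] add [tsi,exv] -> 8 lines: lbmh gapcq jdha ccw fhvu tsi exv uhqvj
Hunk 4: at line 1 remove [gapcq] add [upj,vvox,swa] -> 10 lines: lbmh upj vvox swa jdha ccw fhvu tsi exv uhqvj
Hunk 5: at line 2 remove [vvox] add [njji,purhj] -> 11 lines: lbmh upj njji purhj swa jdha ccw fhvu tsi exv uhqvj
Hunk 6: at line 1 remove [upj,njji,purhj] add [gfil,uxf] -> 10 lines: lbmh gfil uxf swa jdha ccw fhvu tsi exv uhqvj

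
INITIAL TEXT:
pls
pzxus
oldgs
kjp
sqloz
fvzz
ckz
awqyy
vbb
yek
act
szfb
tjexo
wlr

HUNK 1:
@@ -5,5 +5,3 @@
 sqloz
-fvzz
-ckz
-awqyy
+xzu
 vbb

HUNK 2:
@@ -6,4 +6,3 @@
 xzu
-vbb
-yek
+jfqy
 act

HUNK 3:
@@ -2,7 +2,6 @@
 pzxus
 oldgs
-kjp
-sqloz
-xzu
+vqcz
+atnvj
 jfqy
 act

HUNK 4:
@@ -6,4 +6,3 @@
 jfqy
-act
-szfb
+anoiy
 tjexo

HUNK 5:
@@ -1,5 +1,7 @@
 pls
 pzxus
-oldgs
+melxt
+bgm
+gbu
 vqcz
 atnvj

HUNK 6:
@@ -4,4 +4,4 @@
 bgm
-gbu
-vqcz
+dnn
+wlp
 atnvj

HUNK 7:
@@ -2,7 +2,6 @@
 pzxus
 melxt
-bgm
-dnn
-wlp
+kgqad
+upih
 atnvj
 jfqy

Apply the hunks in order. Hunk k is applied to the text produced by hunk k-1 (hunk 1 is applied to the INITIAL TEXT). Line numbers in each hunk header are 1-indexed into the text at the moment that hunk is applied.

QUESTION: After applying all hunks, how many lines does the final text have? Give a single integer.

Answer: 10

Derivation:
Hunk 1: at line 5 remove [fvzz,ckz,awqyy] add [xzu] -> 12 lines: pls pzxus oldgs kjp sqloz xzu vbb yek act szfb tjexo wlr
Hunk 2: at line 6 remove [vbb,yek] add [jfqy] -> 11 lines: pls pzxus oldgs kjp sqloz xzu jfqy act szfb tjexo wlr
Hunk 3: at line 2 remove [kjp,sqloz,xzu] add [vqcz,atnvj] -> 10 lines: pls pzxus oldgs vqcz atnvj jfqy act szfb tjexo wlr
Hunk 4: at line 6 remove [act,szfb] add [anoiy] -> 9 lines: pls pzxus oldgs vqcz atnvj jfqy anoiy tjexo wlr
Hunk 5: at line 1 remove [oldgs] add [melxt,bgm,gbu] -> 11 lines: pls pzxus melxt bgm gbu vqcz atnvj jfqy anoiy tjexo wlr
Hunk 6: at line 4 remove [gbu,vqcz] add [dnn,wlp] -> 11 lines: pls pzxus melxt bgm dnn wlp atnvj jfqy anoiy tjexo wlr
Hunk 7: at line 2 remove [bgm,dnn,wlp] add [kgqad,upih] -> 10 lines: pls pzxus melxt kgqad upih atnvj jfqy anoiy tjexo wlr
Final line count: 10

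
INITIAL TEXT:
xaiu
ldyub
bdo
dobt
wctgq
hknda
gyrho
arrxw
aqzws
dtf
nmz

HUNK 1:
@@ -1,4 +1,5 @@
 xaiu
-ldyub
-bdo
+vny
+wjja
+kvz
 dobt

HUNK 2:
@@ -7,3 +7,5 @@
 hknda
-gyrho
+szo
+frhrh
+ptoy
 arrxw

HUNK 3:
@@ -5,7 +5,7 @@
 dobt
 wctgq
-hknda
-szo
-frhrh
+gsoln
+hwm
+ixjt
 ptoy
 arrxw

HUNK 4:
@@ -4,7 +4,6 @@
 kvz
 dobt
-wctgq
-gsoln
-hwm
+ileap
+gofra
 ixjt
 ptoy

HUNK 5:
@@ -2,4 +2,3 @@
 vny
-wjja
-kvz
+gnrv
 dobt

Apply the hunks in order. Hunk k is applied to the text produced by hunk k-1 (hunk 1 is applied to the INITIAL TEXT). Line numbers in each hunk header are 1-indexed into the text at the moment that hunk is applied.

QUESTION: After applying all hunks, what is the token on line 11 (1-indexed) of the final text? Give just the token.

Answer: dtf

Derivation:
Hunk 1: at line 1 remove [ldyub,bdo] add [vny,wjja,kvz] -> 12 lines: xaiu vny wjja kvz dobt wctgq hknda gyrho arrxw aqzws dtf nmz
Hunk 2: at line 7 remove [gyrho] add [szo,frhrh,ptoy] -> 14 lines: xaiu vny wjja kvz dobt wctgq hknda szo frhrh ptoy arrxw aqzws dtf nmz
Hunk 3: at line 5 remove [hknda,szo,frhrh] add [gsoln,hwm,ixjt] -> 14 lines: xaiu vny wjja kvz dobt wctgq gsoln hwm ixjt ptoy arrxw aqzws dtf nmz
Hunk 4: at line 4 remove [wctgq,gsoln,hwm] add [ileap,gofra] -> 13 lines: xaiu vny wjja kvz dobt ileap gofra ixjt ptoy arrxw aqzws dtf nmz
Hunk 5: at line 2 remove [wjja,kvz] add [gnrv] -> 12 lines: xaiu vny gnrv dobt ileap gofra ixjt ptoy arrxw aqzws dtf nmz
Final line 11: dtf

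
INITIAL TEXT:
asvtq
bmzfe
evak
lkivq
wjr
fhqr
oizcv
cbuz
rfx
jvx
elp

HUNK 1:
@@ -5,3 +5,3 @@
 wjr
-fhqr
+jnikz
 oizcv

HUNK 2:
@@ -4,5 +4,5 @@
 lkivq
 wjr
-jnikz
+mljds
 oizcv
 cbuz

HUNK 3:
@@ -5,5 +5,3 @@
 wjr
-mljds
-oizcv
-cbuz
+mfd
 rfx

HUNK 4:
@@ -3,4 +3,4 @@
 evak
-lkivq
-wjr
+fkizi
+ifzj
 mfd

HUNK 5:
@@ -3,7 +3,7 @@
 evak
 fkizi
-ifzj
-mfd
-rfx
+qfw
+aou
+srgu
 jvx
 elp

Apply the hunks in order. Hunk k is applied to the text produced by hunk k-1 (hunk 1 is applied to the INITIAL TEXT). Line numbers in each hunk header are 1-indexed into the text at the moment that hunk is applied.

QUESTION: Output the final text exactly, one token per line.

Answer: asvtq
bmzfe
evak
fkizi
qfw
aou
srgu
jvx
elp

Derivation:
Hunk 1: at line 5 remove [fhqr] add [jnikz] -> 11 lines: asvtq bmzfe evak lkivq wjr jnikz oizcv cbuz rfx jvx elp
Hunk 2: at line 4 remove [jnikz] add [mljds] -> 11 lines: asvtq bmzfe evak lkivq wjr mljds oizcv cbuz rfx jvx elp
Hunk 3: at line 5 remove [mljds,oizcv,cbuz] add [mfd] -> 9 lines: asvtq bmzfe evak lkivq wjr mfd rfx jvx elp
Hunk 4: at line 3 remove [lkivq,wjr] add [fkizi,ifzj] -> 9 lines: asvtq bmzfe evak fkizi ifzj mfd rfx jvx elp
Hunk 5: at line 3 remove [ifzj,mfd,rfx] add [qfw,aou,srgu] -> 9 lines: asvtq bmzfe evak fkizi qfw aou srgu jvx elp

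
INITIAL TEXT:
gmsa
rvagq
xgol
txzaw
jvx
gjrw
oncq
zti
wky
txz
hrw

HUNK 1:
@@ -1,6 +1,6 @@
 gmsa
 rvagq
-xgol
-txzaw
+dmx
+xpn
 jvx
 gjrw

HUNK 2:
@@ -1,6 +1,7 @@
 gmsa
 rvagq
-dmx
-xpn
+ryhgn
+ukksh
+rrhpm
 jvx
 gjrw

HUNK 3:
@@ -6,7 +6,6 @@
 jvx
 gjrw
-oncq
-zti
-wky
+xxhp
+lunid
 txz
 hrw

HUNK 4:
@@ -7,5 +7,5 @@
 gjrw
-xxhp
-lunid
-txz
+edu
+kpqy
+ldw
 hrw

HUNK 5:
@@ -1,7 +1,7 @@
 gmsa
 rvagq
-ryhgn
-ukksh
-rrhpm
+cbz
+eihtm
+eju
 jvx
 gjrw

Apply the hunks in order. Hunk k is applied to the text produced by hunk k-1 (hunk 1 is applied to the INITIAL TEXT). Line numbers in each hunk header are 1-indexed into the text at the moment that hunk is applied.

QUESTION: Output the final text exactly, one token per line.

Answer: gmsa
rvagq
cbz
eihtm
eju
jvx
gjrw
edu
kpqy
ldw
hrw

Derivation:
Hunk 1: at line 1 remove [xgol,txzaw] add [dmx,xpn] -> 11 lines: gmsa rvagq dmx xpn jvx gjrw oncq zti wky txz hrw
Hunk 2: at line 1 remove [dmx,xpn] add [ryhgn,ukksh,rrhpm] -> 12 lines: gmsa rvagq ryhgn ukksh rrhpm jvx gjrw oncq zti wky txz hrw
Hunk 3: at line 6 remove [oncq,zti,wky] add [xxhp,lunid] -> 11 lines: gmsa rvagq ryhgn ukksh rrhpm jvx gjrw xxhp lunid txz hrw
Hunk 4: at line 7 remove [xxhp,lunid,txz] add [edu,kpqy,ldw] -> 11 lines: gmsa rvagq ryhgn ukksh rrhpm jvx gjrw edu kpqy ldw hrw
Hunk 5: at line 1 remove [ryhgn,ukksh,rrhpm] add [cbz,eihtm,eju] -> 11 lines: gmsa rvagq cbz eihtm eju jvx gjrw edu kpqy ldw hrw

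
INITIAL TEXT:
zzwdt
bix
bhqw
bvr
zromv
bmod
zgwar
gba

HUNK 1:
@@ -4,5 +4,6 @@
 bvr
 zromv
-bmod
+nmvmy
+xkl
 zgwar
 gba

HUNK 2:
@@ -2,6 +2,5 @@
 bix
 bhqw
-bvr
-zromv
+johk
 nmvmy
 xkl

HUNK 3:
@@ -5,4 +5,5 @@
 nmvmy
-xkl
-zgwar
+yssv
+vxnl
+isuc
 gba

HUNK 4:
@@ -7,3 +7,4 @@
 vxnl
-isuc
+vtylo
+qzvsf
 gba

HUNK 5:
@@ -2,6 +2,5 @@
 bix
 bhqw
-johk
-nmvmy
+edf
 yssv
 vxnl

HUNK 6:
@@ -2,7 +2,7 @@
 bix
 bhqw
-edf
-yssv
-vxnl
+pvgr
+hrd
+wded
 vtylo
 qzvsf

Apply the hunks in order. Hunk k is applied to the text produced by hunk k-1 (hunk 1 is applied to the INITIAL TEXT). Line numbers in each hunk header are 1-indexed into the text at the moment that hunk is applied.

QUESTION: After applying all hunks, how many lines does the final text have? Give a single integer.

Hunk 1: at line 4 remove [bmod] add [nmvmy,xkl] -> 9 lines: zzwdt bix bhqw bvr zromv nmvmy xkl zgwar gba
Hunk 2: at line 2 remove [bvr,zromv] add [johk] -> 8 lines: zzwdt bix bhqw johk nmvmy xkl zgwar gba
Hunk 3: at line 5 remove [xkl,zgwar] add [yssv,vxnl,isuc] -> 9 lines: zzwdt bix bhqw johk nmvmy yssv vxnl isuc gba
Hunk 4: at line 7 remove [isuc] add [vtylo,qzvsf] -> 10 lines: zzwdt bix bhqw johk nmvmy yssv vxnl vtylo qzvsf gba
Hunk 5: at line 2 remove [johk,nmvmy] add [edf] -> 9 lines: zzwdt bix bhqw edf yssv vxnl vtylo qzvsf gba
Hunk 6: at line 2 remove [edf,yssv,vxnl] add [pvgr,hrd,wded] -> 9 lines: zzwdt bix bhqw pvgr hrd wded vtylo qzvsf gba
Final line count: 9

Answer: 9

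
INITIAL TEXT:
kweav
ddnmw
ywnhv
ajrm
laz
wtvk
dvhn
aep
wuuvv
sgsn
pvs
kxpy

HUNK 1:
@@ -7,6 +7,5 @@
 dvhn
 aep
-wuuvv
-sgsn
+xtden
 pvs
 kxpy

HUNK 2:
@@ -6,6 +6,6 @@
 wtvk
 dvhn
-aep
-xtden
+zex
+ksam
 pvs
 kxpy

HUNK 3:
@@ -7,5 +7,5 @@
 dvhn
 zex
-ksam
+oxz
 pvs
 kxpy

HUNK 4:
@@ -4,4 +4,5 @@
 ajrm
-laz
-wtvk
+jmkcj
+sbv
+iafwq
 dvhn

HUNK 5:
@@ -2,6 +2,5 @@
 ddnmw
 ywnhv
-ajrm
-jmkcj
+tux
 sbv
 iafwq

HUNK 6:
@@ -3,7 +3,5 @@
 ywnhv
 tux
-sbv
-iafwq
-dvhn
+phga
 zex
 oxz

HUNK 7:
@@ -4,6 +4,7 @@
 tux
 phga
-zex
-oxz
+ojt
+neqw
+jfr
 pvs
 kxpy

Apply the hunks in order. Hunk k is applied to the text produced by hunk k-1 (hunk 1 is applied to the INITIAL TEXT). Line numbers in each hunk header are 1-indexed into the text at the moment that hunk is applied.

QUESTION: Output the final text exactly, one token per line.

Hunk 1: at line 7 remove [wuuvv,sgsn] add [xtden] -> 11 lines: kweav ddnmw ywnhv ajrm laz wtvk dvhn aep xtden pvs kxpy
Hunk 2: at line 6 remove [aep,xtden] add [zex,ksam] -> 11 lines: kweav ddnmw ywnhv ajrm laz wtvk dvhn zex ksam pvs kxpy
Hunk 3: at line 7 remove [ksam] add [oxz] -> 11 lines: kweav ddnmw ywnhv ajrm laz wtvk dvhn zex oxz pvs kxpy
Hunk 4: at line 4 remove [laz,wtvk] add [jmkcj,sbv,iafwq] -> 12 lines: kweav ddnmw ywnhv ajrm jmkcj sbv iafwq dvhn zex oxz pvs kxpy
Hunk 5: at line 2 remove [ajrm,jmkcj] add [tux] -> 11 lines: kweav ddnmw ywnhv tux sbv iafwq dvhn zex oxz pvs kxpy
Hunk 6: at line 3 remove [sbv,iafwq,dvhn] add [phga] -> 9 lines: kweav ddnmw ywnhv tux phga zex oxz pvs kxpy
Hunk 7: at line 4 remove [zex,oxz] add [ojt,neqw,jfr] -> 10 lines: kweav ddnmw ywnhv tux phga ojt neqw jfr pvs kxpy

Answer: kweav
ddnmw
ywnhv
tux
phga
ojt
neqw
jfr
pvs
kxpy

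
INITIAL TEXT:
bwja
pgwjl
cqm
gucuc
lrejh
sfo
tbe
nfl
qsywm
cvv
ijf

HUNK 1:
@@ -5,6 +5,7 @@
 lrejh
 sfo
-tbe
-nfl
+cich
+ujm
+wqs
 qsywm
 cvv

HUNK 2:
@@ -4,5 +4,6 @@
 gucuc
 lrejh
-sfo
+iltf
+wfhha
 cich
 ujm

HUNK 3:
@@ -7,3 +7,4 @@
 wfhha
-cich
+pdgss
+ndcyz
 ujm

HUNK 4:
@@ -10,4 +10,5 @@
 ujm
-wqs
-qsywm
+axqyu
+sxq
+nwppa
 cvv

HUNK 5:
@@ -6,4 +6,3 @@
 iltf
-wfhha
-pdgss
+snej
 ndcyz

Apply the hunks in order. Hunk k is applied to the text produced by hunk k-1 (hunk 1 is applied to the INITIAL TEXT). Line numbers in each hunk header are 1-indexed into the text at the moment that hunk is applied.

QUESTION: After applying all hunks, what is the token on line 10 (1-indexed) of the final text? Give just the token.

Answer: axqyu

Derivation:
Hunk 1: at line 5 remove [tbe,nfl] add [cich,ujm,wqs] -> 12 lines: bwja pgwjl cqm gucuc lrejh sfo cich ujm wqs qsywm cvv ijf
Hunk 2: at line 4 remove [sfo] add [iltf,wfhha] -> 13 lines: bwja pgwjl cqm gucuc lrejh iltf wfhha cich ujm wqs qsywm cvv ijf
Hunk 3: at line 7 remove [cich] add [pdgss,ndcyz] -> 14 lines: bwja pgwjl cqm gucuc lrejh iltf wfhha pdgss ndcyz ujm wqs qsywm cvv ijf
Hunk 4: at line 10 remove [wqs,qsywm] add [axqyu,sxq,nwppa] -> 15 lines: bwja pgwjl cqm gucuc lrejh iltf wfhha pdgss ndcyz ujm axqyu sxq nwppa cvv ijf
Hunk 5: at line 6 remove [wfhha,pdgss] add [snej] -> 14 lines: bwja pgwjl cqm gucuc lrejh iltf snej ndcyz ujm axqyu sxq nwppa cvv ijf
Final line 10: axqyu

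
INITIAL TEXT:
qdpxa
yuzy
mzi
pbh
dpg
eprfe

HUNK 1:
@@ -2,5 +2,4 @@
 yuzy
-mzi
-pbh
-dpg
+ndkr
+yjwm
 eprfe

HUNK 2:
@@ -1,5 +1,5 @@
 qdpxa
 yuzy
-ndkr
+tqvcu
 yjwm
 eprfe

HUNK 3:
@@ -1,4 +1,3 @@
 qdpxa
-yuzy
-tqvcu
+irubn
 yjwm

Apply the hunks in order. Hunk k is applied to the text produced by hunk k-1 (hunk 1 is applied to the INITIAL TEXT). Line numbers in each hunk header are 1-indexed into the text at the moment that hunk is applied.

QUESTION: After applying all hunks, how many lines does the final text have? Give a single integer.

Answer: 4

Derivation:
Hunk 1: at line 2 remove [mzi,pbh,dpg] add [ndkr,yjwm] -> 5 lines: qdpxa yuzy ndkr yjwm eprfe
Hunk 2: at line 1 remove [ndkr] add [tqvcu] -> 5 lines: qdpxa yuzy tqvcu yjwm eprfe
Hunk 3: at line 1 remove [yuzy,tqvcu] add [irubn] -> 4 lines: qdpxa irubn yjwm eprfe
Final line count: 4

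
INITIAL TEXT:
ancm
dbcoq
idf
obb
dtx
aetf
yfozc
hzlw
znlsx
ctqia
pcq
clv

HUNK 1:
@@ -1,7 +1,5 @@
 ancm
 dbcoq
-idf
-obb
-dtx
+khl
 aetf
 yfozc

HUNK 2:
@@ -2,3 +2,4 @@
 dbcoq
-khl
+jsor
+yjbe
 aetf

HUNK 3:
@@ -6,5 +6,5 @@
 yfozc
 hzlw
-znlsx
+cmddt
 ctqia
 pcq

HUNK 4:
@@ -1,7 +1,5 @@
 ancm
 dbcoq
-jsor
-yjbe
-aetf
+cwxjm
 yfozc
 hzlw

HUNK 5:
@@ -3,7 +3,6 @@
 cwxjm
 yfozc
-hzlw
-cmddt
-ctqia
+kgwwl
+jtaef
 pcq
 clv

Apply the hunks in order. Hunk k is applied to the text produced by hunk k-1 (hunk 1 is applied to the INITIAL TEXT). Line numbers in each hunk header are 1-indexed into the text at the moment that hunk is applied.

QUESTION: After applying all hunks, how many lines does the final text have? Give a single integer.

Answer: 8

Derivation:
Hunk 1: at line 1 remove [idf,obb,dtx] add [khl] -> 10 lines: ancm dbcoq khl aetf yfozc hzlw znlsx ctqia pcq clv
Hunk 2: at line 2 remove [khl] add [jsor,yjbe] -> 11 lines: ancm dbcoq jsor yjbe aetf yfozc hzlw znlsx ctqia pcq clv
Hunk 3: at line 6 remove [znlsx] add [cmddt] -> 11 lines: ancm dbcoq jsor yjbe aetf yfozc hzlw cmddt ctqia pcq clv
Hunk 4: at line 1 remove [jsor,yjbe,aetf] add [cwxjm] -> 9 lines: ancm dbcoq cwxjm yfozc hzlw cmddt ctqia pcq clv
Hunk 5: at line 3 remove [hzlw,cmddt,ctqia] add [kgwwl,jtaef] -> 8 lines: ancm dbcoq cwxjm yfozc kgwwl jtaef pcq clv
Final line count: 8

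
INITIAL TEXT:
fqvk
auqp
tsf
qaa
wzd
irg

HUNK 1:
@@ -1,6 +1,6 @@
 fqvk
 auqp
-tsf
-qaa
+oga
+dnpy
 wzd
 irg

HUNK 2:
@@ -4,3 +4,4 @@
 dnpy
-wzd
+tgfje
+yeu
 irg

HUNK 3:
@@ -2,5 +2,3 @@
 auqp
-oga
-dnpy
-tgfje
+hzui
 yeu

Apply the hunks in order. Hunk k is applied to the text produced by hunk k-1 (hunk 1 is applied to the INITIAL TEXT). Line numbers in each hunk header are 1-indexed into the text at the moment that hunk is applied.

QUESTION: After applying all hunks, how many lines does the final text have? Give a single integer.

Hunk 1: at line 1 remove [tsf,qaa] add [oga,dnpy] -> 6 lines: fqvk auqp oga dnpy wzd irg
Hunk 2: at line 4 remove [wzd] add [tgfje,yeu] -> 7 lines: fqvk auqp oga dnpy tgfje yeu irg
Hunk 3: at line 2 remove [oga,dnpy,tgfje] add [hzui] -> 5 lines: fqvk auqp hzui yeu irg
Final line count: 5

Answer: 5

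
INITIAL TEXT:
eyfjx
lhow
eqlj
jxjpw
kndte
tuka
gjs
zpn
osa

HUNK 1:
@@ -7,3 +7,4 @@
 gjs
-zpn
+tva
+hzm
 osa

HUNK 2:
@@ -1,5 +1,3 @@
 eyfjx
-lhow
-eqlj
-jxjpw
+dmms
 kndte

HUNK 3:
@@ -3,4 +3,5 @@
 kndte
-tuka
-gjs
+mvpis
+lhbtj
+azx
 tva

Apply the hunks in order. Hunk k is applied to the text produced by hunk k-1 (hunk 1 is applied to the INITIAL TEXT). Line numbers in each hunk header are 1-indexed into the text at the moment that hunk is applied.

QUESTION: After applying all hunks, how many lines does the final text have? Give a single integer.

Answer: 9

Derivation:
Hunk 1: at line 7 remove [zpn] add [tva,hzm] -> 10 lines: eyfjx lhow eqlj jxjpw kndte tuka gjs tva hzm osa
Hunk 2: at line 1 remove [lhow,eqlj,jxjpw] add [dmms] -> 8 lines: eyfjx dmms kndte tuka gjs tva hzm osa
Hunk 3: at line 3 remove [tuka,gjs] add [mvpis,lhbtj,azx] -> 9 lines: eyfjx dmms kndte mvpis lhbtj azx tva hzm osa
Final line count: 9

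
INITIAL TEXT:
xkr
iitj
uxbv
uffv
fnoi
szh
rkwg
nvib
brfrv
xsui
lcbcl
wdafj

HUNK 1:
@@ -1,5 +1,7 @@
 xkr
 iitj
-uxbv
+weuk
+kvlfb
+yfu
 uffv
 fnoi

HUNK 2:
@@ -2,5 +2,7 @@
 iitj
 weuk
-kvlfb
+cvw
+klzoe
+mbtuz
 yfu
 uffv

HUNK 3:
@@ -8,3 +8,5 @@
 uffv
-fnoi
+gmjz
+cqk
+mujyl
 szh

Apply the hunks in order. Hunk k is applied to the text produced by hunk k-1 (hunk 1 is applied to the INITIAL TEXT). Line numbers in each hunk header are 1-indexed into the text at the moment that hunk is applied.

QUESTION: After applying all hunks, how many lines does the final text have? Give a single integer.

Answer: 18

Derivation:
Hunk 1: at line 1 remove [uxbv] add [weuk,kvlfb,yfu] -> 14 lines: xkr iitj weuk kvlfb yfu uffv fnoi szh rkwg nvib brfrv xsui lcbcl wdafj
Hunk 2: at line 2 remove [kvlfb] add [cvw,klzoe,mbtuz] -> 16 lines: xkr iitj weuk cvw klzoe mbtuz yfu uffv fnoi szh rkwg nvib brfrv xsui lcbcl wdafj
Hunk 3: at line 8 remove [fnoi] add [gmjz,cqk,mujyl] -> 18 lines: xkr iitj weuk cvw klzoe mbtuz yfu uffv gmjz cqk mujyl szh rkwg nvib brfrv xsui lcbcl wdafj
Final line count: 18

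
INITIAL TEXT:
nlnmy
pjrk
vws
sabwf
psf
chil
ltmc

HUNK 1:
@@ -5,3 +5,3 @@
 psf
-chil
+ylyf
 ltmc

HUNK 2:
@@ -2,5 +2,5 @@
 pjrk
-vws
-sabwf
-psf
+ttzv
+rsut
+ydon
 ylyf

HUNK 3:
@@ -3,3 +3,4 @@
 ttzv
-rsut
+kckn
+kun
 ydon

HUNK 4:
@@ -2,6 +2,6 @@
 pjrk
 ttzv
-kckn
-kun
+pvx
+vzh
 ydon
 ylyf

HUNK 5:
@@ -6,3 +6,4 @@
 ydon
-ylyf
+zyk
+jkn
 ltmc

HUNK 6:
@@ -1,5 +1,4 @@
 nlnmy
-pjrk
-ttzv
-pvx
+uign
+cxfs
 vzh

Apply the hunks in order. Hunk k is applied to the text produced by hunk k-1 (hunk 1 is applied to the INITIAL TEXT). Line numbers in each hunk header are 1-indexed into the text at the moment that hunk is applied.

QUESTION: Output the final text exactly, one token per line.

Answer: nlnmy
uign
cxfs
vzh
ydon
zyk
jkn
ltmc

Derivation:
Hunk 1: at line 5 remove [chil] add [ylyf] -> 7 lines: nlnmy pjrk vws sabwf psf ylyf ltmc
Hunk 2: at line 2 remove [vws,sabwf,psf] add [ttzv,rsut,ydon] -> 7 lines: nlnmy pjrk ttzv rsut ydon ylyf ltmc
Hunk 3: at line 3 remove [rsut] add [kckn,kun] -> 8 lines: nlnmy pjrk ttzv kckn kun ydon ylyf ltmc
Hunk 4: at line 2 remove [kckn,kun] add [pvx,vzh] -> 8 lines: nlnmy pjrk ttzv pvx vzh ydon ylyf ltmc
Hunk 5: at line 6 remove [ylyf] add [zyk,jkn] -> 9 lines: nlnmy pjrk ttzv pvx vzh ydon zyk jkn ltmc
Hunk 6: at line 1 remove [pjrk,ttzv,pvx] add [uign,cxfs] -> 8 lines: nlnmy uign cxfs vzh ydon zyk jkn ltmc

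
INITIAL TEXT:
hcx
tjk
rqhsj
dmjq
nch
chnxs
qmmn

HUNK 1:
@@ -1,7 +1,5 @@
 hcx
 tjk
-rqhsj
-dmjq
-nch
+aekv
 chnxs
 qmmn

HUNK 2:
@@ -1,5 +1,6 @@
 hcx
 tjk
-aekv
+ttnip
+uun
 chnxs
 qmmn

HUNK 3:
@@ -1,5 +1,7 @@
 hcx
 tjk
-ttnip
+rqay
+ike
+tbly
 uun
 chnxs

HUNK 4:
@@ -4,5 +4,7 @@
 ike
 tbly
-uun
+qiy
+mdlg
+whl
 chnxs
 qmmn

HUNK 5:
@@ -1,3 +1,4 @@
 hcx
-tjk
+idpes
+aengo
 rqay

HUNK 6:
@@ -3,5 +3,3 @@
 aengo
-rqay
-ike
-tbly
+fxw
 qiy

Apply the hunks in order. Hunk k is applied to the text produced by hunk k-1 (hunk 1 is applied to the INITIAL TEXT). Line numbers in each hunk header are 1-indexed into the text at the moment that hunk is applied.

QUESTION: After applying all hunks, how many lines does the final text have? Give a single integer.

Hunk 1: at line 1 remove [rqhsj,dmjq,nch] add [aekv] -> 5 lines: hcx tjk aekv chnxs qmmn
Hunk 2: at line 1 remove [aekv] add [ttnip,uun] -> 6 lines: hcx tjk ttnip uun chnxs qmmn
Hunk 3: at line 1 remove [ttnip] add [rqay,ike,tbly] -> 8 lines: hcx tjk rqay ike tbly uun chnxs qmmn
Hunk 4: at line 4 remove [uun] add [qiy,mdlg,whl] -> 10 lines: hcx tjk rqay ike tbly qiy mdlg whl chnxs qmmn
Hunk 5: at line 1 remove [tjk] add [idpes,aengo] -> 11 lines: hcx idpes aengo rqay ike tbly qiy mdlg whl chnxs qmmn
Hunk 6: at line 3 remove [rqay,ike,tbly] add [fxw] -> 9 lines: hcx idpes aengo fxw qiy mdlg whl chnxs qmmn
Final line count: 9

Answer: 9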